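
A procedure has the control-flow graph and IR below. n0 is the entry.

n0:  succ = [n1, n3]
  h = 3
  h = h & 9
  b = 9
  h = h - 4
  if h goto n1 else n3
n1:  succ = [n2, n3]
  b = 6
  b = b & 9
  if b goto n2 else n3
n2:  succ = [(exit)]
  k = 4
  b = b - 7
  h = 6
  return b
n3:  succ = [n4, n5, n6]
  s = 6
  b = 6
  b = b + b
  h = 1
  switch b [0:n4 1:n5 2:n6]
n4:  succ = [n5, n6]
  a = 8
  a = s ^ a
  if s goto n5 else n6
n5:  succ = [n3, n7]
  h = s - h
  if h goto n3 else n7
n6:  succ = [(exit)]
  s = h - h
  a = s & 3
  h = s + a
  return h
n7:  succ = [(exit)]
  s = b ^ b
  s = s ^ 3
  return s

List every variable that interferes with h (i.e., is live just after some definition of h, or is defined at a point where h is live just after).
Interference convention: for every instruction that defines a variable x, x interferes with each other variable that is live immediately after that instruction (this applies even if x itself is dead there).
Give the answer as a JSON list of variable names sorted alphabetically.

Per-block:
  n0 def {b,h} use ∅
  n1 def {b} use ∅
  n2 def {b,h,k} use {b}
  n3 def {b,h,s} use ∅
  n4 def {a} use {s}
  n5 def {h} use {h,s}
  n6 def {a,h,s} use {h}
  n7 def {s} use {b}

Live sets:
  n0: in=∅ out=∅
  n1: in=∅ out={b}
  n2: in={b} out=∅
  n3: in=∅ out={b,h,s}
  n4: in={b,h,s} out={b,h,s}
  n5: in={b,h,s} out={b}
  n6: in={h} out=∅
  n7: in={b} out=∅

Interference:
  a — {b,h,s}
  b — {a,h,k,s}
  h — {a,b,s}
  k — {b}
  s — {a,b,h}

N(h) = ["a", "b", "s"]

Answer: ["a", "b", "s"]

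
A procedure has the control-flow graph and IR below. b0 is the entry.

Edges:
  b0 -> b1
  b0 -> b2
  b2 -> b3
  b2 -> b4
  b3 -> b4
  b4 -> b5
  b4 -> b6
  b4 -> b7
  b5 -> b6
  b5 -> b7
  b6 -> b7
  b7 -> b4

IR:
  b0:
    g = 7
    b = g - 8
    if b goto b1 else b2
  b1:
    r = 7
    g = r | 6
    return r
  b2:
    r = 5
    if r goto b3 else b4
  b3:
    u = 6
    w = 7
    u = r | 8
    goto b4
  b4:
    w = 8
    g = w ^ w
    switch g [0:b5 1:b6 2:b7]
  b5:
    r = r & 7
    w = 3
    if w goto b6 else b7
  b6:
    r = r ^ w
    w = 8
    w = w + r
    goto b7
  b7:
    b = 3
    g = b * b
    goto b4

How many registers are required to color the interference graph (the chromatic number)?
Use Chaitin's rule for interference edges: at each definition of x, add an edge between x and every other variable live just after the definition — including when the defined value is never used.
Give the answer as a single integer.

Answer: 3

Analysis:
Block summaries:
  b0: def={b,g} ue=∅
  b1: def={g,r} ue=∅
  b2: def={r} ue=∅
  b3: def={u,w} ue={r}
  b4: def={g,w} ue=∅
  b5: def={r,w} ue={r}
  b6: def={r,w} ue={r,w}
  b7: def={b,g} ue=∅

Liveness:
  b0 li=∅ lo=∅
  b1 li=∅ lo=∅
  b2 li=∅ lo={r}
  b3 li={r} lo={r}
  b4 li={r} lo={r,w}
  b5 li={r} lo={r,w}
  b6 li={r,w} lo={r}
  b7 li={r} lo={r}

Interference:
  b — {r}
  g — {r,w}
  r — {b,g,u,w}
  u — {r}
  w — {g,r}

Colouring:
  clique {g,r,w} ⇒ need ≥ 3
  3-colouring: c0={r}  c1={b,g,u}  c2={w}
  χ = 3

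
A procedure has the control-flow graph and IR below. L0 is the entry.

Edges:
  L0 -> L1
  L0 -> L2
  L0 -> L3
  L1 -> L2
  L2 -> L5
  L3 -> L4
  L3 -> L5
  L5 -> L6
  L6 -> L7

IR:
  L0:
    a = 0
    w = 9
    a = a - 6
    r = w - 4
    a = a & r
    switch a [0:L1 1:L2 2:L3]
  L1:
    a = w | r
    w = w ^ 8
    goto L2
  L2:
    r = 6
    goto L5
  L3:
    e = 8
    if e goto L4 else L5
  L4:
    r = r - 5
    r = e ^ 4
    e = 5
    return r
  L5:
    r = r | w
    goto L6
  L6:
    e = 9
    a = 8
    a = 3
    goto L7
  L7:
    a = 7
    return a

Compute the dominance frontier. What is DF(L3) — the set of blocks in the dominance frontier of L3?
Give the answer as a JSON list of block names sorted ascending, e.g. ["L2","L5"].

Answer: ["L5"]

Derivation:
idom tree: L1←L0 L2←L0 L3←L0 L4←L3 L5←L0 L6←L5 L7←L6
Join-block Dom:
  L2: preds {L0,L1}: {L0} ∩ {L0,L1} = {L0}; idom=L0
  L5: preds {L2,L3}: {L0,L2} ∩ {L0,L3} = {L0}; idom=L0

DF derivation:
  L2←L0: walk · to L0
  L2←L1: walk L1 to L0
  L5←L2: walk L2 to L0
  L5←L3: walk L3 to L0
  L0: DF=∅
  L1: DF={L2}
  L2: DF={L5}
  L3: DF={L5}
  L4: DF=∅
  L5: DF=∅
  L6: DF=∅
  L7: DF=∅

DF(L3) = ["L5"]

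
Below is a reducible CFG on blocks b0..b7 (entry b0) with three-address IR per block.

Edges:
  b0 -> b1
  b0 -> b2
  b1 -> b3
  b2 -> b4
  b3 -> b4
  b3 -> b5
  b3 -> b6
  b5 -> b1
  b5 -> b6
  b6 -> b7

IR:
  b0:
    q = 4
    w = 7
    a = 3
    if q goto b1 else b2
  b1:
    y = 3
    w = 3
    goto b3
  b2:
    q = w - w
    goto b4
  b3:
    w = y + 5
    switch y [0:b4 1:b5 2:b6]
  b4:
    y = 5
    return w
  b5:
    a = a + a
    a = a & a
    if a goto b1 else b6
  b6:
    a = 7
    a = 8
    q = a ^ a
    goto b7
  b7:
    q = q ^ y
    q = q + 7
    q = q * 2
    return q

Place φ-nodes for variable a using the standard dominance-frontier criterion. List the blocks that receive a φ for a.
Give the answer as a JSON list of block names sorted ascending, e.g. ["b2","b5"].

Answer: ["b1", "b4", "b6"]

Analysis:
idom tree: b1←b0 b2←b0 b3←b1 b4←b0 b5←b3 b6←b3 b7←b6
Join-block Dom:
  b1: preds {b0,b5}: {b0} ∩ {b0,b1,b3,b5} = {b0}; idom=b0
  b4: preds {b2,b3}: {b0,b2} ∩ {b0,b1,b3} = {b0}; idom=b0
  b6: preds {b3,b5}: {b0,b1,b3} ∩ {b0,b1,b3,b5} = {b0,b1,b3}; idom=b3

DF derivation:
  b1←b0: walk · to b0
  b1←b5: walk b5→b3→b1 to b0
  b4←b2: walk b2 to b0
  b4←b3: walk b3→b1 to b0
  b6←b3: walk · to b3
  b6←b5: walk b5 to b3
  DF(b0)=∅
  DF(b1)={b1,b4}
  DF(b2)={b4}
  DF(b3)={b1,b4}
  DF(b4)=∅
  DF(b5)={b1,b6}
  DF(b6)=∅
  DF(b7)=∅

φ for a: defs {b0,b5,b6}
  DF⁺ = {b1,b4,b6}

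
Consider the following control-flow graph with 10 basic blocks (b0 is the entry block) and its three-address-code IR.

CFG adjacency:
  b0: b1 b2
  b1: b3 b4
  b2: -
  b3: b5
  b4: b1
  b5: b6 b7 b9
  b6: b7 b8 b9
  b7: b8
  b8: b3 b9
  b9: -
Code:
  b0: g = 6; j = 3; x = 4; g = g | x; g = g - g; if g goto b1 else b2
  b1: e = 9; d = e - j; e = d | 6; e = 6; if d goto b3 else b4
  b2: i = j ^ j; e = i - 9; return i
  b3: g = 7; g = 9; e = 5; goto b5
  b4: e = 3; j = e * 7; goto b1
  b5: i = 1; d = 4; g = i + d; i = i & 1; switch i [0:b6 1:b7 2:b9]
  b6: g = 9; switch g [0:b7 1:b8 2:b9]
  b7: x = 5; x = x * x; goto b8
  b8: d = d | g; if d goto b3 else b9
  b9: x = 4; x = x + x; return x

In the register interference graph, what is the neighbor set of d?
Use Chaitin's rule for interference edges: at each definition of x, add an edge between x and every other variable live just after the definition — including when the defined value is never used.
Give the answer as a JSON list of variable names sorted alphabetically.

Block summaries:
  b0 def {g,j,x} use ∅
  b1 def {d,e} use {j}
  b2 def {e,i} use {j}
  b3 def {e,g} use ∅
  b4 def {e,j} use ∅
  b5 def {d,g,i} use ∅
  b6 def {g} use ∅
  b7 def {x} use ∅
  b8 def {d} use {d,g}
  b9 def {x} use ∅

Live sets:
  live b0: ∅→{j}
  live b1: {j}→∅
  live b2: {j}→∅
  live b3: ∅→∅
  live b4: ∅→{j}
  live b5: ∅→{d,g}
  live b6: {d}→{d,g}
  live b7: {d,g}→{d,g}
  live b8: {d,g}→∅
  live b9: ∅→∅

Interfere edges:
  d: {e,g,i,x}
  e: {d,i,j}
  g: {d,i,j,x}
  i: {d,e,g}
  j: {e,g,x}
  x: {d,g,j}

N(d) = ["e", "g", "i", "x"]

Answer: ["e", "g", "i", "x"]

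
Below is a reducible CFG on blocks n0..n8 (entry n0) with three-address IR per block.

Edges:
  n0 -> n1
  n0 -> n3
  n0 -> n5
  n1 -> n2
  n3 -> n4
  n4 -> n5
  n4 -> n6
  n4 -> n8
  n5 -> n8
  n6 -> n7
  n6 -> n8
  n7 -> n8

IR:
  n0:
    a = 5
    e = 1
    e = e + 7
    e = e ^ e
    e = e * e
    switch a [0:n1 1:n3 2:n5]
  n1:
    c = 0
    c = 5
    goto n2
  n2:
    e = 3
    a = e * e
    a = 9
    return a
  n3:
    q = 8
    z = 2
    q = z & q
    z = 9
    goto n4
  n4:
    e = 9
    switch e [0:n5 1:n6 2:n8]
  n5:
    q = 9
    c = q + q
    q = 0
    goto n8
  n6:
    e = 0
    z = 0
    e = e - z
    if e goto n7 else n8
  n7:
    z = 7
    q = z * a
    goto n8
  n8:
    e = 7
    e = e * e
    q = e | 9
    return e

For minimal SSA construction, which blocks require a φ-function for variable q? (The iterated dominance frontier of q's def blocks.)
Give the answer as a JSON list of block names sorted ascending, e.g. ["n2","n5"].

Answer: ["n5", "n8"]

Working:
idom tree: n1←n0 n2←n1 n3←n0 n4←n3 n5←n0 n6←n4 n7←n6 n8←n0
Join-block Dom:
  n5: preds {n0,n4}: {n0} ∩ {n0,n3,n4} = {n0}; idom=n0
  n8: preds {n4,n5,n6,n7}: {n0,n3,n4} ∩ {n0,n5} ∩ {n0,n3,n4,n6} ∩ {n0,n3,n4,n6,n7} = {n0}; idom=n0

DF walk-up:
  join n5 pred n0: · stop@n0
  join n5 pred n4: n4→n3 stop@n0
  join n8 pred n4: n4→n3 stop@n0
  join n8 pred n5: n5 stop@n0
  join n8 pred n6: n6→n4→n3 stop@n0
  join n8 pred n7: n7→n6→n4→n3 stop@n0
  DF(n0)=∅
  DF(n1)=∅
  DF(n2)=∅
  DF(n3)={n5,n8}
  DF(n4)={n5,n8}
  DF(n5)={n8}
  DF(n6)={n8}
  DF(n7)={n8}
  DF(n8)=∅

φ for q: defs {n3,n5,n7,n8}
  DF⁺ = {n5,n8}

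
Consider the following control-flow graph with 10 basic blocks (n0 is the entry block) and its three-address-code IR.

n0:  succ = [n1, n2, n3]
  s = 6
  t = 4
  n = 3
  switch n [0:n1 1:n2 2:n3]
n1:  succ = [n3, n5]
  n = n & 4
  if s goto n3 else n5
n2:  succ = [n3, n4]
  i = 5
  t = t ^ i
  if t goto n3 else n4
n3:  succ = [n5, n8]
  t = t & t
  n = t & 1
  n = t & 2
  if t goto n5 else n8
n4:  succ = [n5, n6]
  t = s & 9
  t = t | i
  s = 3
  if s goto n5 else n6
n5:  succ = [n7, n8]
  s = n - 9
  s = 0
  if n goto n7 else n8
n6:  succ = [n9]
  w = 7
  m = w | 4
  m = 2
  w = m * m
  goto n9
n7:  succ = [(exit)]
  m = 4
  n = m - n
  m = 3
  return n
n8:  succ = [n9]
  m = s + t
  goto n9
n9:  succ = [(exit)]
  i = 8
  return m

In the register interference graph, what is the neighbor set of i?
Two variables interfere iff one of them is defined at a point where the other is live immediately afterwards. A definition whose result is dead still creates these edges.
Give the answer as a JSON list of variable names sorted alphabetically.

def/use:
  n0: def={n,s,t} ue=∅
  n1: def={n} ue={n,s}
  n2: def={i,t} ue={t}
  n3: def={n,t} ue={t}
  n4: def={s,t} ue={i,s}
  n5: def={s} ue={n}
  n6: def={m,w} ue=∅
  n7: def={m,n} ue={n}
  n8: def={m} ue={s,t}
  n9: def={i} ue={m}

Live sets:
  live n0: ∅→{n,s,t}
  live n1: {n,s,t}→{n,s,t}
  live n2: {n,s,t}→{i,n,s,t}
  live n3: {s,t}→{n,s,t}
  live n4: {i,n,s}→{n,t}
  live n5: {n,t}→{n,s,t}
  live n6: ∅→{m}
  live n7: {n}→∅
  live n8: {s,t}→{m}
  live n9: {m}→∅

Interfere edges:
  i↔{m,n,s,t}
  m↔{i,n,w}
  n↔{i,m,s,t}
  s↔{i,n,t}
  t↔{i,n,s}
  w↔{m}

N(i) = ["m", "n", "s", "t"]

Answer: ["m", "n", "s", "t"]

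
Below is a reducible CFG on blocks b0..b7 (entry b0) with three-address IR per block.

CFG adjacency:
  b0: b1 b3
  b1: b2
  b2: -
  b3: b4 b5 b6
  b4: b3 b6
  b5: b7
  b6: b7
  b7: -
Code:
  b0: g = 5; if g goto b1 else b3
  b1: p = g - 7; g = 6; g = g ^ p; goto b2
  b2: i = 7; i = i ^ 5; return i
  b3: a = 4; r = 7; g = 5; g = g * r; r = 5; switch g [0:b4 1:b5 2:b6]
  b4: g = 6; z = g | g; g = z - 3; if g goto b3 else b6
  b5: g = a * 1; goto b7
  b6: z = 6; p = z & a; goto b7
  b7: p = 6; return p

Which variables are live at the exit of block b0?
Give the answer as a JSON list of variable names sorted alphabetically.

Answer: ["g"]

Derivation:
Block summaries:
  b0: {g} / ∅
  b1: {g,p} / {g}
  b2: {i} / ∅
  b3: {a,g,r} / ∅
  b4: {g,z} / ∅
  b5: {g} / {a}
  b6: {p,z} / {a}
  b7: {p} / ∅

Live sets:
  b0: in=∅ out={g}
  b1: in={g} out=∅
  b2: in=∅ out=∅
  b3: in=∅ out={a}
  b4: in={a} out={a}
  b5: in={a} out=∅
  b6: in={a} out=∅
  b7: in=∅ out=∅

live-out(b0) = ["g"]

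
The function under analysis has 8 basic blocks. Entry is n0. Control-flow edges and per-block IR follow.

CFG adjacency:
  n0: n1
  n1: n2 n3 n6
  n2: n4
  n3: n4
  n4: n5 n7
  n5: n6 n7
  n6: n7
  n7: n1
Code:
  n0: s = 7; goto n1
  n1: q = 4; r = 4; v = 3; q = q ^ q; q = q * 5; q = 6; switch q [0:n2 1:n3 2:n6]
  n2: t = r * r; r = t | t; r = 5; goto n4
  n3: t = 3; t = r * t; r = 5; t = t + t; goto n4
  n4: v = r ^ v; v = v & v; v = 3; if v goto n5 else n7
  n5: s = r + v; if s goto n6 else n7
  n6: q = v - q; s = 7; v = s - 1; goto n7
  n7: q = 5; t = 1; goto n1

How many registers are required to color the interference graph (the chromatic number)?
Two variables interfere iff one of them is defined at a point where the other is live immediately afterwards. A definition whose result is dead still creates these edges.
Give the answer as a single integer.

Block summaries:
  n0: def={s} ue=∅
  n1: def={q,r,v} ue=∅
  n2: def={r,t} ue={r}
  n3: def={r,t} ue={r}
  n4: def={v} ue={r,v}
  n5: def={s} ue={r,v}
  n6: def={q,s,v} ue={q,v}
  n7: def={q,t} ue=∅

Liveness:
  n0 li=∅ lo=∅
  n1 li=∅ lo={q,r,v}
  n2 li={q,r,v} lo={q,r,v}
  n3 li={q,r,v} lo={q,r,v}
  n4 li={q,r,v} lo={q,r,v}
  n5 li={q,r,v} lo={q,v}
  n6 li={q,v} lo=∅
  n7 li=∅ lo=∅

Interference:
  q: {r,s,t,v}
  r: {q,t,v}
  s: {q,v}
  t: {q,r,v}
  v: {q,r,s,t}

Registers:
  {q,r,t,v} pairwise interfere (4-clique) ⇒ χ ≥ 4
  assign q→r0 r→r2 s→r2 t→r3 v→r1 — no edge inside a register ⇒ χ ≤ 4
  χ = 4

Answer: 4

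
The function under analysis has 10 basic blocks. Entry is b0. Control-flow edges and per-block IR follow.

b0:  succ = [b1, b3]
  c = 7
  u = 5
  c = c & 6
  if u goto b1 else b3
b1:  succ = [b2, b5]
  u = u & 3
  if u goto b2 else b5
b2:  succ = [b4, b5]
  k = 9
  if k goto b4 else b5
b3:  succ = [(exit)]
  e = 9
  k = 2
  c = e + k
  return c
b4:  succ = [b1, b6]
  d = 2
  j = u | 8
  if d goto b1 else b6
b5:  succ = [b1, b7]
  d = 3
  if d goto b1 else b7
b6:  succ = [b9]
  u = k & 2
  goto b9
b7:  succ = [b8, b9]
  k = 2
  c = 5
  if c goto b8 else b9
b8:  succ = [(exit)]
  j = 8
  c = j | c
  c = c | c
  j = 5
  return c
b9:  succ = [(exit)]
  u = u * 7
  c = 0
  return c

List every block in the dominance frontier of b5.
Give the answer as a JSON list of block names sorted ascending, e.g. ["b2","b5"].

Answer: ["b1", "b9"]

Derivation:
idom tree: b1←b0 b2←b1 b3←b0 b4←b2 b5←b1 b6←b4 b7←b5 b8←b7 b9←b1
Dom∩ at merges:
  b1: preds {b0,b4,b5}: {b0} ∩ {b0,b1,b2,b4} ∩ {b0,b1,b5} = {b0}; idom=b0
  b5: preds {b1,b2}: {b0,b1} ∩ {b0,b1,b2} = {b0,b1}; idom=b1
  b9: preds {b6,b7}: {b0,b1,b2,b4,b6} ∩ {b0,b1,b5,b7} = {b0,b1}; idom=b1

DF derivation:
  b1←b0: walk · to b0
  b1←b4: walk b4→b2→b1 to b0
  b1←b5: walk b5→b1 to b0
  b5←b1: walk · to b1
  b5←b2: walk b2 to b1
  b9←b6: walk b6→b4→b2 to b1
  b9←b7: walk b7→b5 to b1
  DF(b0)=∅
  DF(b1)={b1}
  DF(b2)={b1,b5,b9}
  DF(b3)=∅
  DF(b4)={b1,b9}
  DF(b5)={b1,b9}
  DF(b6)={b9}
  DF(b7)={b9}
  DF(b8)=∅
  DF(b9)=∅

DF(b5) = ["b1", "b9"]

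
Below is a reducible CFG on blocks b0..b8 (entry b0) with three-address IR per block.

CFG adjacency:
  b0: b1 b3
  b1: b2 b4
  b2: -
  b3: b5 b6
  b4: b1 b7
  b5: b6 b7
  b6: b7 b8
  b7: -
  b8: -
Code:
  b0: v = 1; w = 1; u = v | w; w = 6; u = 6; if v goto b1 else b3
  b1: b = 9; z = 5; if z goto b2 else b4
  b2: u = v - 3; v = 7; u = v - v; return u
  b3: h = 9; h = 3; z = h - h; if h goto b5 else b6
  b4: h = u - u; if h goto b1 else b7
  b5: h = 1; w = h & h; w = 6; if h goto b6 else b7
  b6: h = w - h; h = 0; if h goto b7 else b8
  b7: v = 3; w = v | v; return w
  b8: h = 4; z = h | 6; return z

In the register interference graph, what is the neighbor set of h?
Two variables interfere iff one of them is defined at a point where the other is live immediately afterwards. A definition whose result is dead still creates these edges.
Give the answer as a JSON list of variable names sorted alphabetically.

Answer: ["u", "v", "w", "z"]

Analysis:
Block summaries:
  b0: {u,v,w} / ∅
  b1: {b,z} / ∅
  b2: {u,v} / {v}
  b3: {h,z} / ∅
  b4: {h} / {u}
  b5: {h,w} / ∅
  b6: {h} / {h,w}
  b7: {v,w} / ∅
  b8: {h,z} / ∅

Backward fixpoint:
  live b0: ∅→{u,v,w}
  live b1: {u,v}→{u,v}
  live b2: {v}→∅
  live b3: {w}→{h,w}
  live b4: {u,v}→{u,v}
  live b5: ∅→{h,w}
  live b6: {h,w}→∅
  live b7: ∅→∅
  live b8: ∅→∅

Interference:
  b: {u,v}
  h: {u,v,w,z}
  u: {b,h,v,w,z}
  v: {b,h,u,w,z}
  w: {h,u,v,z}
  z: {h,u,v,w}

N(h) = ["u", "v", "w", "z"]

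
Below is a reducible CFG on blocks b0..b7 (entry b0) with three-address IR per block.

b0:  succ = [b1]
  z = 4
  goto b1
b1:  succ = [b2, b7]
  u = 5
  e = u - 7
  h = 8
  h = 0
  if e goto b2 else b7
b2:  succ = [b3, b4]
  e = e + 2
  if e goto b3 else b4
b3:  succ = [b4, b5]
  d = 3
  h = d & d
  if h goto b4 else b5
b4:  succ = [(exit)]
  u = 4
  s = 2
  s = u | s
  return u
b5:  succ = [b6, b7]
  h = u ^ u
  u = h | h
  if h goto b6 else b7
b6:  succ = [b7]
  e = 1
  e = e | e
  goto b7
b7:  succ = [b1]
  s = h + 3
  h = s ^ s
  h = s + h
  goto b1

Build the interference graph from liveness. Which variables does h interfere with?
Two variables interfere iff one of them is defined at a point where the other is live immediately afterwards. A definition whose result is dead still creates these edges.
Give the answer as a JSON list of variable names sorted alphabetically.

Answer: ["e", "s", "u"]

Working:
Block summaries:
  b0: {z} / ∅
  b1: {e,h,u} / ∅
  b2: {e} / {e}
  b3: {d,h} / ∅
  b4: {s,u} / ∅
  b5: {h,u} / {u}
  b6: {e} / ∅
  b7: {h,s} / {h}

Backward fixpoint:
  b0: in=∅ out=∅
  b1: in=∅ out={e,h,u}
  b2: in={e,u} out={u}
  b3: in={u} out={u}
  b4: in=∅ out=∅
  b5: in={u} out={h}
  b6: in={h} out={h}
  b7: in={h} out=∅

Interfere edges:
  d: {u}
  e: {h,u}
  h: {e,s,u}
  s: {h,u}
  u: {d,e,h,s}
  z: ∅

N(h) = ["e", "s", "u"]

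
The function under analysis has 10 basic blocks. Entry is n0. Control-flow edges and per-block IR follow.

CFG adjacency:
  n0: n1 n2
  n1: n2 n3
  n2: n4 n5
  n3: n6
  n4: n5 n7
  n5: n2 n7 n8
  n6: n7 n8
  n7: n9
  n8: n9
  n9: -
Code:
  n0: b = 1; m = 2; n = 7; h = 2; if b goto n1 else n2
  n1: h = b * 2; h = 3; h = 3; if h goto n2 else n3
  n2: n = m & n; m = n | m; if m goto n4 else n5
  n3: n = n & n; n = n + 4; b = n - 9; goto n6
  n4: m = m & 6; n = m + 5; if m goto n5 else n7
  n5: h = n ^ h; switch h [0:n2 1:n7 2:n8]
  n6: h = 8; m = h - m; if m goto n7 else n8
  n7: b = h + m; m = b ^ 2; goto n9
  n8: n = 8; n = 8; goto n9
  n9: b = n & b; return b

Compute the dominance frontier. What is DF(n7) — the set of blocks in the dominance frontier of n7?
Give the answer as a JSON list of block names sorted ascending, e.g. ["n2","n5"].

idom tree: n1←n0 n2←n0 n3←n1 n4←n2 n5←n2 n6←n3 n7←n0 n8←n0 n9←n0
Dom∩ at merges:
  n2: preds {n0,n1,n5}: {n0} ∩ {n0,n1} ∩ {n0,n2,n5} = {n0}; idom=n0
  n5: preds {n2,n4}: {n0,n2} ∩ {n0,n2,n4} = {n0,n2}; idom=n2
  n7: preds {n4,n5,n6}: {n0,n2,n4} ∩ {n0,n2,n5} ∩ {n0,n1,n3,n6} = {n0}; idom=n0
  n8: preds {n5,n6}: {n0,n2,n5} ∩ {n0,n1,n3,n6} = {n0}; idom=n0
  n9: preds {n7,n8}: {n0,n7} ∩ {n0,n8} = {n0}; idom=n0

Frontier:
  n2←n0: walk · to n0
  n2←n1: walk n1 to n0
  n2←n5: walk n5→n2 to n0
  n5←n2: walk · to n2
  n5←n4: walk n4 to n2
  n7←n4: walk n4→n2 to n0
  n7←n5: walk n5→n2 to n0
  n7←n6: walk n6→n3→n1 to n0
  n8←n5: walk n5→n2 to n0
  n8←n6: walk n6→n3→n1 to n0
  n9←n7: walk n7 to n0
  n9←n8: walk n8 to n0
  n0 → ∅
  n1 → {n2,n7,n8}
  n2 → {n2,n7,n8}
  n3 → {n7,n8}
  n4 → {n5,n7}
  n5 → {n2,n7,n8}
  n6 → {n7,n8}
  n7 → {n9}
  n8 → {n9}
  n9 → ∅

DF(n7) = ["n9"]

Answer: ["n9"]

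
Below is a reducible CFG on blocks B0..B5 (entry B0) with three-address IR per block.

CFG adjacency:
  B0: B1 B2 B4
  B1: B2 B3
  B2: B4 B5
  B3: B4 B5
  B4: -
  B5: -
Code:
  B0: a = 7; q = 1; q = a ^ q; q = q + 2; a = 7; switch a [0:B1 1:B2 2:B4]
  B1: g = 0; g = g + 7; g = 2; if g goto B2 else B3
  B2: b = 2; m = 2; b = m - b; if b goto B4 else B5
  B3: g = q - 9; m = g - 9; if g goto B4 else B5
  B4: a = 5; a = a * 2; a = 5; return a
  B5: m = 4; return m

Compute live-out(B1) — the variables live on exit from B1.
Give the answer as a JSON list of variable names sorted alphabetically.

def/use:
  B0: {a,q} / ∅
  B1: {g} / ∅
  B2: {b,m} / ∅
  B3: {g,m} / {q}
  B4: {a} / ∅
  B5: {m} / ∅

Live sets:
  B0: in=∅ out={q}
  B1: in={q} out={q}
  B2: in=∅ out=∅
  B3: in={q} out=∅
  B4: in=∅ out=∅
  B5: in=∅ out=∅

live-out(B1) = ["q"]

Answer: ["q"]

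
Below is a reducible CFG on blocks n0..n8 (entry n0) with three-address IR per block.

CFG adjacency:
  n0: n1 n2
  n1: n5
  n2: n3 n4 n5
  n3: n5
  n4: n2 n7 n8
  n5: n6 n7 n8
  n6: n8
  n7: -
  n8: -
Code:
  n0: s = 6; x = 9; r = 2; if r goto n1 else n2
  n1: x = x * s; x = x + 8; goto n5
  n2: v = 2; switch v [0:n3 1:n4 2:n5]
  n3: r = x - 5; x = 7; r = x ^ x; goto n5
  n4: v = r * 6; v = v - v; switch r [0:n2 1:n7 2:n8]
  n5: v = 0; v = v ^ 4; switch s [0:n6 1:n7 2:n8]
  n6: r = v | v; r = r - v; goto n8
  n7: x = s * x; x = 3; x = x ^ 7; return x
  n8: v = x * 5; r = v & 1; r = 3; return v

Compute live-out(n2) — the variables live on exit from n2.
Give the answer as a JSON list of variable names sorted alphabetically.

Answer: ["r", "s", "x"]

Working:
Per-block:
  n0: {r,s,x} / ∅
  n1: {x} / {s,x}
  n2: {v} / ∅
  n3: {r,x} / {x}
  n4: {v} / {r}
  n5: {v} / {s}
  n6: {r} / {v}
  n7: {x} / {s,x}
  n8: {r,v} / {x}

Live sets:
  live n0: ∅→{r,s,x}
  live n1: {s,x}→{s,x}
  live n2: {r,s,x}→{r,s,x}
  live n3: {s,x}→{s,x}
  live n4: {r,s,x}→{r,s,x}
  live n5: {s,x}→{s,v,x}
  live n6: {v,x}→{x}
  live n7: {s,x}→∅
  live n8: {x}→∅

live-out(n2) = ["r", "s", "x"]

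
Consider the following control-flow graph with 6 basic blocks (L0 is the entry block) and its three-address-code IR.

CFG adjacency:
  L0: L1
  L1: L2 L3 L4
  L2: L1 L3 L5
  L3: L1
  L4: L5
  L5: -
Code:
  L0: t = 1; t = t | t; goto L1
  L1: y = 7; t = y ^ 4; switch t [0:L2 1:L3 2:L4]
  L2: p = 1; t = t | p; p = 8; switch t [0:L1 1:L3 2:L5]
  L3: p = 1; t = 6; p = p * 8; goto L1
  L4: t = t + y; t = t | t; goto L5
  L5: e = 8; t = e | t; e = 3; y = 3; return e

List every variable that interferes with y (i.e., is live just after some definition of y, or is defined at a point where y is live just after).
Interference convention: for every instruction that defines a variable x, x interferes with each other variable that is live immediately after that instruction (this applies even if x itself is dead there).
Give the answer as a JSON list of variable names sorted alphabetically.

Per-block:
  L0: {t} / ∅
  L1: {t,y} / ∅
  L2: {p,t} / {t}
  L3: {p,t} / ∅
  L4: {t} / {t,y}
  L5: {e,t,y} / {t}

Live sets:
  live L0: ∅→∅
  live L1: ∅→{t,y}
  live L2: {t}→{t}
  live L3: ∅→∅
  live L4: {t,y}→{t}
  live L5: {t}→∅

Conflict graph:
  e: {t,y}
  p: {t}
  t: {e,p,y}
  y: {e,t}

N(y) = ["e", "t"]

Answer: ["e", "t"]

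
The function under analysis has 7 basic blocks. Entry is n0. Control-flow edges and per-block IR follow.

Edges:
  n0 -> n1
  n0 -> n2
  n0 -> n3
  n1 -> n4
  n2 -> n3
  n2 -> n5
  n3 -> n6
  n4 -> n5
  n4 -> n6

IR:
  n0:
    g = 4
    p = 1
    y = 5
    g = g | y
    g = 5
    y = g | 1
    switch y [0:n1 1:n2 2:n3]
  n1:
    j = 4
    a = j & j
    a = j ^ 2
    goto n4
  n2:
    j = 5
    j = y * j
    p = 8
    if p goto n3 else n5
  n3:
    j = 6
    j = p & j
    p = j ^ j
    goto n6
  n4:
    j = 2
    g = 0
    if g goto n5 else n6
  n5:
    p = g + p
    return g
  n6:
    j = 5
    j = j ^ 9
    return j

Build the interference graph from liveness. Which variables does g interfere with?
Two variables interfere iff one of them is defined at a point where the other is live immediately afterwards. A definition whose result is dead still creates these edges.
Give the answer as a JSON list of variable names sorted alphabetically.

Answer: ["j", "p", "y"]

Analysis:
Per-block:
  n0: def={g,p,y} ue=∅
  n1: def={a,j} ue=∅
  n2: def={j,p} ue={y}
  n3: def={j,p} ue={p}
  n4: def={g,j} ue=∅
  n5: def={p} ue={g,p}
  n6: def={j} ue=∅

Liveness:
  n0: in=∅ out={g,p,y}
  n1: in={p} out={p}
  n2: in={g,y} out={g,p}
  n3: in={p} out=∅
  n4: in={p} out={g,p}
  n5: in={g,p} out=∅
  n6: in=∅ out=∅

Interference:
  a: {j,p}
  g: {j,p,y}
  j: {a,g,p,y}
  p: {a,g,j,y}
  y: {g,j,p}

N(g) = ["j", "p", "y"]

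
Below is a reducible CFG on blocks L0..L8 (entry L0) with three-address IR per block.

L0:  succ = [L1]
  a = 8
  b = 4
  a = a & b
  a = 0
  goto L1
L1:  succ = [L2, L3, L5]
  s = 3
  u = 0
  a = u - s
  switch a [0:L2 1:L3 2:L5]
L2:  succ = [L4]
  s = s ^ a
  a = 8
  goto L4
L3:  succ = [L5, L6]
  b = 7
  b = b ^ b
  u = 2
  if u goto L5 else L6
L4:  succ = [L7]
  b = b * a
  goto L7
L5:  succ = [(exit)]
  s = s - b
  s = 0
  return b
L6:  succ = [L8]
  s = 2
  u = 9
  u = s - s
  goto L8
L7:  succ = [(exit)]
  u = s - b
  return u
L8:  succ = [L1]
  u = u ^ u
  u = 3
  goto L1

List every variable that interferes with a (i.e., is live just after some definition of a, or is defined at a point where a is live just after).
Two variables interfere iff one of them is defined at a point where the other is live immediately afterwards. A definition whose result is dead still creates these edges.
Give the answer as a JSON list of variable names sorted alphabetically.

Answer: ["b", "s"]

Analysis:
Block summaries:
  L0: {a,b} / ∅
  L1: {a,s,u} / ∅
  L2: {a,s} / {a,s}
  L3: {b,u} / ∅
  L4: {b} / {a,b}
  L5: {s} / {b,s}
  L6: {s,u} / ∅
  L7: {u} / {b,s}
  L8: {u} / {u}

Backward fixpoint:
  L0 li=∅ lo={b}
  L1 li={b} lo={a,b,s}
  L2 li={a,b,s} lo={a,b,s}
  L3 li={s} lo={b,s}
  L4 li={a,b,s} lo={b,s}
  L5 li={b,s} lo=∅
  L6 li={b} lo={b,u}
  L7 li={b,s} lo=∅
  L8 li={b,u} lo={b}

Interfere edges:
  a: {b,s}
  b: {a,s,u}
  s: {a,b,u}
  u: {b,s}

N(a) = ["b", "s"]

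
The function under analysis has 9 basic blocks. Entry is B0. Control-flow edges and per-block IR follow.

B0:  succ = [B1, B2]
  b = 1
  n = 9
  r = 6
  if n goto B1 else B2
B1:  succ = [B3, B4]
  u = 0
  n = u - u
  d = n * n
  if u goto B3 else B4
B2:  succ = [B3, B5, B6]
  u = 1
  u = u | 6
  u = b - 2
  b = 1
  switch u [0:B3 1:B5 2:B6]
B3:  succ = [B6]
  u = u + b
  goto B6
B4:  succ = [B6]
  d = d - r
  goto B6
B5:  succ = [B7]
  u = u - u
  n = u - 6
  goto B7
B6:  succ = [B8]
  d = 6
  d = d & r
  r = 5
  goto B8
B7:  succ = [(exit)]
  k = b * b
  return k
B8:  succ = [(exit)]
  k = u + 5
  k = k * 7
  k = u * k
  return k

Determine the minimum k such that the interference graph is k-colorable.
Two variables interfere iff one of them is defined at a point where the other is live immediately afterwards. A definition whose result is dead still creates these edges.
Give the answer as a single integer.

Answer: 4

Analysis:
def/use:
  B0 def {b,n,r} use ∅
  B1 def {d,n,u} use ∅
  B2 def {b,u} use {b}
  B3 def {u} use {b,u}
  B4 def {d} use {d,r}
  B5 def {n,u} use {u}
  B6 def {d,r} use {r}
  B7 def {k} use {b}
  B8 def {k} use {u}

Backward fixpoint:
  B0: in=∅ out={b,r}
  B1: in={b,r} out={b,d,r,u}
  B2: in={b,r} out={b,r,u}
  B3: in={b,r,u} out={r,u}
  B4: in={d,r,u} out={r,u}
  B5: in={b,u} out={b}
  B6: in={r,u} out={u}
  B7: in={b} out=∅
  B8: in={u} out=∅

Conflict graph:
  b — {d,n,r,u}
  d — {b,r,u}
  k — {u}
  n — {b,r,u}
  r — {b,d,n,u}
  u — {b,d,k,n,r}

Registers:
  clique {b,d,r,u} ⇒ need ≥ 4
  assign b→c1 d→c3 k→c1 n→c3 r→c2 u→c0 — no edge inside a register ⇒ χ ≤ 4
  χ = 4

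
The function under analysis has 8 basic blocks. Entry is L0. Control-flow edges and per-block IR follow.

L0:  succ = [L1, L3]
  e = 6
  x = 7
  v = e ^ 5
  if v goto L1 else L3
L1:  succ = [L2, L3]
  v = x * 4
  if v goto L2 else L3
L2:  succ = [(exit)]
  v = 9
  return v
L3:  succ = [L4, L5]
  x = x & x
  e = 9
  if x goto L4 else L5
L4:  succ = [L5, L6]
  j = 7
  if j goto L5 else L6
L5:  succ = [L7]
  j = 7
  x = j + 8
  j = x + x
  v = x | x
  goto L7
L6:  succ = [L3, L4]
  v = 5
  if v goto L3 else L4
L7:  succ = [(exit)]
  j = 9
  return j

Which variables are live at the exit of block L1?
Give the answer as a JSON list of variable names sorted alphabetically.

def/use:
  L0 def {e,v,x} use ∅
  L1 def {v} use {x}
  L2 def {v} use ∅
  L3 def {e,x} use {x}
  L4 def {j} use ∅
  L5 def {j,v,x} use ∅
  L6 def {v} use ∅
  L7 def {j} use ∅

Liveness:
  L0: in=∅ out={x}
  L1: in={x} out={x}
  L2: in=∅ out=∅
  L3: in={x} out={x}
  L4: in={x} out={x}
  L5: in=∅ out=∅
  L6: in={x} out={x}
  L7: in=∅ out=∅

live-out(L1) = ["x"]

Answer: ["x"]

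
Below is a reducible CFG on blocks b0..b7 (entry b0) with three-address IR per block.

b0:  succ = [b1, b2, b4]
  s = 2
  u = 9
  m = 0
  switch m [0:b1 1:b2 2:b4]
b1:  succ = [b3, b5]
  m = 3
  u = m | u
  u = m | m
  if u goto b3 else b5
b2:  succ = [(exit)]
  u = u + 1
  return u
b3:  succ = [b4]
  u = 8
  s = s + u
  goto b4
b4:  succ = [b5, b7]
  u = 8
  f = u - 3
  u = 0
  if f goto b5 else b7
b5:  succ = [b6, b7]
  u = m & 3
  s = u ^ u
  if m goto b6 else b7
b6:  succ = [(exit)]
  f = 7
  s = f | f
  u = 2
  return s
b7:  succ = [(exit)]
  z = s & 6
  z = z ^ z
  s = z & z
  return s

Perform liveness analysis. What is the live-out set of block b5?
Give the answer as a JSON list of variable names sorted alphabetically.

Per-block:
  b0: def={m,s,u} ue=∅
  b1: def={m,u} ue={u}
  b2: def={u} ue={u}
  b3: def={s,u} ue={s}
  b4: def={f,u} ue=∅
  b5: def={s,u} ue={m}
  b6: def={f,s,u} ue=∅
  b7: def={s,z} ue={s}

Live sets:
  b0: in=∅ out={m,s,u}
  b1: in={s,u} out={m,s}
  b2: in={u} out=∅
  b3: in={m,s} out={m,s}
  b4: in={m,s} out={m,s}
  b5: in={m} out={s}
  b6: in=∅ out=∅
  b7: in={s} out=∅

live-out(b5) = ["s"]

Answer: ["s"]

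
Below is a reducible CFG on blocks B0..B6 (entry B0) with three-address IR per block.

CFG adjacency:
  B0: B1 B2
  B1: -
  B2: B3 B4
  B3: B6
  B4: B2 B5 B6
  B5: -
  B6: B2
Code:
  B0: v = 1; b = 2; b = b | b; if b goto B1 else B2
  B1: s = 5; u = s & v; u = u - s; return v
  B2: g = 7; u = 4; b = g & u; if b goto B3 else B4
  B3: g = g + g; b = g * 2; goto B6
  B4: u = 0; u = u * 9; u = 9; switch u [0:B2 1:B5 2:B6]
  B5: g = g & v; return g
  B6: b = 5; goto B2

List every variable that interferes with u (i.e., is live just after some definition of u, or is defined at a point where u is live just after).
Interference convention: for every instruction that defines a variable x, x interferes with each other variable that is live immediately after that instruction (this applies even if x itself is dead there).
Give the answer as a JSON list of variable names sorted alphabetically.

def/use:
  B0: {b,v} / ∅
  B1: {s,u} / {v}
  B2: {b,g,u} / ∅
  B3: {b,g} / {g}
  B4: {u} / ∅
  B5: {g} / {g,v}
  B6: {b} / ∅

Live sets:
  B0: in=∅ out={v}
  B1: in={v} out=∅
  B2: in={v} out={g,v}
  B3: in={g,v} out={v}
  B4: in={g,v} out={g,v}
  B5: in={g,v} out=∅
  B6: in={v} out={v}

Conflict graph:
  b: {g,v}
  g: {b,u,v}
  s: {u,v}
  u: {g,s,v}
  v: {b,g,s,u}

N(u) = ["g", "s", "v"]

Answer: ["g", "s", "v"]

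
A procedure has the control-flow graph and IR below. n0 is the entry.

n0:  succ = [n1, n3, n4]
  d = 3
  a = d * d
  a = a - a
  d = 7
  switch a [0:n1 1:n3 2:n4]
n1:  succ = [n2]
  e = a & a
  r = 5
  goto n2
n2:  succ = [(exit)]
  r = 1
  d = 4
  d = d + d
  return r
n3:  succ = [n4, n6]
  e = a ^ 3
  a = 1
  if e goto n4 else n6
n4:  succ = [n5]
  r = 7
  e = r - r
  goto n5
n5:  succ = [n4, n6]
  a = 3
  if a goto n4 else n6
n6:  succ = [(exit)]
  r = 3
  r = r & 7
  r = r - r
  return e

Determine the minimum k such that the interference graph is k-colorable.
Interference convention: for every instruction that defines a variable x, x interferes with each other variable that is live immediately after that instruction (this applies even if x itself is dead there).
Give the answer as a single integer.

Block summaries:
  n0: {a,d} / ∅
  n1: {e,r} / {a}
  n2: {d,r} / ∅
  n3: {a,e} / {a}
  n4: {e,r} / ∅
  n5: {a} / ∅
  n6: {r} / {e}

Backward fixpoint:
  n0: in=∅ out={a}
  n1: in={a} out=∅
  n2: in=∅ out=∅
  n3: in={a} out={e}
  n4: in=∅ out={e}
  n5: in={e} out={e}
  n6: in={e} out=∅

Interference:
  a: {d,e}
  d: {a,r}
  e: {a,r}
  r: {d,e}

Chromatic number:
  lower bound: {a,d} mutually conflict ⇒ χ ≥ 2
  assign a→r0 d→r1 e→r1 r→r0 — no edge inside a register ⇒ χ ≤ 2
  χ = 2

Answer: 2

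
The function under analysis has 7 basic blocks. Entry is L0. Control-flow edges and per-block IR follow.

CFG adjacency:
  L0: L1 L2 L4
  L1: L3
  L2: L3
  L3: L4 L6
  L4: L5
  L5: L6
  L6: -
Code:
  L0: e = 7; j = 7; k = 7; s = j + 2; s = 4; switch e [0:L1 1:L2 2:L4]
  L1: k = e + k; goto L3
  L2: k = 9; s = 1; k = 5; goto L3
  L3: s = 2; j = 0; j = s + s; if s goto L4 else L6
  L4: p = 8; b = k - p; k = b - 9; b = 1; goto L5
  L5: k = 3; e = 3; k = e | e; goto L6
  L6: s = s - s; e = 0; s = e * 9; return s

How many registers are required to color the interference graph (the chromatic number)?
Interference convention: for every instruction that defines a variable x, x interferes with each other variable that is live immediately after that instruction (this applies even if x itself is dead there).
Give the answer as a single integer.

Answer: 4

Analysis:
Per-block:
  L0 def {e,j,k,s} use ∅
  L1 def {k} use {e,k}
  L2 def {k,s} use ∅
  L3 def {j,s} use ∅
  L4 def {b,k,p} use {k}
  L5 def {e,k} use ∅
  L6 def {e,s} use {s}

Liveness:
  L0 li=∅ lo={e,k,s}
  L1 li={e,k} lo={k}
  L2 li=∅ lo={k}
  L3 li={k} lo={k,s}
  L4 li={k,s} lo={s}
  L5 li={s} lo={s}
  L6 li={s} lo=∅

Interfere edges:
  b — {s}
  e — {j,k,s}
  j — {e,k,s}
  k — {e,j,p,s}
  p — {k,s}
  s — {b,e,j,k,p}

Chromatic number:
  clique {e,j,k,s} ⇒ need ≥ 4
  assign b→R1 e→R2 j→R3 k→R1 p→R2 s→R0 — no edge inside a register ⇒ χ ≤ 4
  χ = 4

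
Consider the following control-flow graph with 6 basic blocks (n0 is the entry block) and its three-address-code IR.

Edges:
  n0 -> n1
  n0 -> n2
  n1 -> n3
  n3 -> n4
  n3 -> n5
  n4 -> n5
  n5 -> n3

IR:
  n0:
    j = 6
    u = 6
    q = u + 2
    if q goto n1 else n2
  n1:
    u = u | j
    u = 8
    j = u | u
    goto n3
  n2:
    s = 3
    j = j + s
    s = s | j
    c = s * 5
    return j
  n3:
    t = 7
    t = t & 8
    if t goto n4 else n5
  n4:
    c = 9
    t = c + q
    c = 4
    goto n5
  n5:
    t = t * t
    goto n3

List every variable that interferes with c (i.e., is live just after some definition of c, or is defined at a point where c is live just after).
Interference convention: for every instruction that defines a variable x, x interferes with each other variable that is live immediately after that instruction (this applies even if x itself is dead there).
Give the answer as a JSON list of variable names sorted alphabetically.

Answer: ["j", "q", "t"]

Derivation:
Block summaries:
  n0: {j,q,u} / ∅
  n1: {j,u} / {j,u}
  n2: {c,j,s} / {j}
  n3: {t} / ∅
  n4: {c,t} / {q}
  n5: {t} / {t}

Liveness:
  n0 li=∅ lo={j,q,u}
  n1 li={j,q,u} lo={q}
  n2 li={j} lo=∅
  n3 li={q} lo={q,t}
  n4 li={q} lo={q,t}
  n5 li={q,t} lo={q}

Interfere edges:
  c: {j,q,t}
  j: {c,q,s,u}
  q: {c,j,t,u}
  s: {j}
  t: {c,q}
  u: {j,q}

N(c) = ["j", "q", "t"]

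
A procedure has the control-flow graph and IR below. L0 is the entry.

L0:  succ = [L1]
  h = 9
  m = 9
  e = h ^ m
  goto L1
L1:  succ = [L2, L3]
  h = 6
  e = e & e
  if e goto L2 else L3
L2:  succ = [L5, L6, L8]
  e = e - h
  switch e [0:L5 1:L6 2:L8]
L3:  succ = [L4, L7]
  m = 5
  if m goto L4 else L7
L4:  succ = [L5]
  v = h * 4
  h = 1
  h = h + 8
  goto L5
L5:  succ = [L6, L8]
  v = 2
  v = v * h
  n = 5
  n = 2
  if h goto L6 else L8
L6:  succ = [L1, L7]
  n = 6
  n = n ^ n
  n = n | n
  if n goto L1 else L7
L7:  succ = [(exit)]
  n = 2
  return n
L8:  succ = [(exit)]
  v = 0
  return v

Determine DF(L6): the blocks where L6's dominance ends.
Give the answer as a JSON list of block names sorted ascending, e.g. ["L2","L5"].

idom tree: L1←L0 L2←L1 L3←L1 L4←L3 L5←L1 L6←L1 L7←L1 L8←L1
Join-block Dom:
  L1: preds {L0,L6}: {L0} ∩ {L0,L1,L6} = {L0}; idom=L0
  L5: preds {L2,L4}: {L0,L1,L2} ∩ {L0,L1,L3,L4} = {L0,L1}; idom=L1
  L6: preds {L2,L5}: {L0,L1,L2} ∩ {L0,L1,L5} = {L0,L1}; idom=L1
  L7: preds {L3,L6}: {L0,L1,L3} ∩ {L0,L1,L6} = {L0,L1}; idom=L1
  L8: preds {L2,L5}: {L0,L1,L2} ∩ {L0,L1,L5} = {L0,L1}; idom=L1

DF walk-up:
  L1←L0: walk · to L0
  L1←L6: walk L6→L1 to L0
  L5←L2: walk L2 to L1
  L5←L4: walk L4→L3 to L1
  L6←L2: walk L2 to L1
  L6←L5: walk L5 to L1
  L7←L3: walk L3 to L1
  L7←L6: walk L6 to L1
  L8←L2: walk L2 to L1
  L8←L5: walk L5 to L1
  L0 → ∅
  L1 → {L1}
  L2 → {L5,L6,L8}
  L3 → {L5,L7}
  L4 → {L5}
  L5 → {L6,L8}
  L6 → {L1,L7}
  L7 → ∅
  L8 → ∅

DF(L6) = ["L1", "L7"]

Answer: ["L1", "L7"]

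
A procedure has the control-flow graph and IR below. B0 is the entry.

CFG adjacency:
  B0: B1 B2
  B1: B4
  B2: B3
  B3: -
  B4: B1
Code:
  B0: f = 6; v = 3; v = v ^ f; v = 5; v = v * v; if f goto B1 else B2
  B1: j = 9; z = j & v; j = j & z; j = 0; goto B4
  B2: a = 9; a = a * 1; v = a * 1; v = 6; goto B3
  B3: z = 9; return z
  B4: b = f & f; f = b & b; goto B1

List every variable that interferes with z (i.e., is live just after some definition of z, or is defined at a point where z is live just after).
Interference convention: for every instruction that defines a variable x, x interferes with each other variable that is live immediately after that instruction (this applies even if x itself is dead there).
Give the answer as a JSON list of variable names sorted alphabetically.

Answer: ["f", "j", "v"]

Analysis:
Per-block:
  B0: def={f,v} ue=∅
  B1: def={j,z} ue={v}
  B2: def={a,v} ue=∅
  B3: def={z} ue=∅
  B4: def={b,f} ue={f}

Liveness:
  B0: in=∅ out={f,v}
  B1: in={f,v} out={f,v}
  B2: in=∅ out=∅
  B3: in=∅ out=∅
  B4: in={f,v} out={f,v}

Interfere edges:
  a↔∅
  b↔{v}
  f↔{j,v,z}
  j↔{f,v,z}
  v↔{b,f,j,z}
  z↔{f,j,v}

N(z) = ["f", "j", "v"]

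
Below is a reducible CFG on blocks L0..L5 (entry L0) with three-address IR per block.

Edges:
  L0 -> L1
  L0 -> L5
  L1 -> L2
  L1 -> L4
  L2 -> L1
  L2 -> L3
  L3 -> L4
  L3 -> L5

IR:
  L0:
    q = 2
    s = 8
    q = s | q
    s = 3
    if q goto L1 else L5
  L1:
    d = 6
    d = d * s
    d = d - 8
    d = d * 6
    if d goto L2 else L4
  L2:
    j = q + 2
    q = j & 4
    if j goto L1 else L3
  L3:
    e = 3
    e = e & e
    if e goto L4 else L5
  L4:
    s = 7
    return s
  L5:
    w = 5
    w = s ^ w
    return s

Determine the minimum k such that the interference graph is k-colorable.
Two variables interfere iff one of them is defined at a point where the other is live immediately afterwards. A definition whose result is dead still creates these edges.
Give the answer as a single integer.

Answer: 3

Derivation:
def/use:
  L0: {q,s} / ∅
  L1: {d} / {s}
  L2: {j,q} / {q}
  L3: {e} / ∅
  L4: {s} / ∅
  L5: {w} / {s}

Liveness:
  L0 li=∅ lo={q,s}
  L1 li={q,s} lo={q,s}
  L2 li={q,s} lo={q,s}
  L3 li={s} lo={s}
  L4 li=∅ lo=∅
  L5 li={s} lo=∅

Conflict graph:
  d↔{q,s}
  e↔{s}
  j↔{q,s}
  q↔{d,j,s}
  s↔{d,e,j,q,w}
  w↔{s}

Colouring:
  clique {d,q,s} ⇒ need ≥ 3
  assign d→c2 e→c1 j→c2 q→c1 s→c0 w→c1 — no edge inside a register ⇒ χ ≤ 3
  χ = 3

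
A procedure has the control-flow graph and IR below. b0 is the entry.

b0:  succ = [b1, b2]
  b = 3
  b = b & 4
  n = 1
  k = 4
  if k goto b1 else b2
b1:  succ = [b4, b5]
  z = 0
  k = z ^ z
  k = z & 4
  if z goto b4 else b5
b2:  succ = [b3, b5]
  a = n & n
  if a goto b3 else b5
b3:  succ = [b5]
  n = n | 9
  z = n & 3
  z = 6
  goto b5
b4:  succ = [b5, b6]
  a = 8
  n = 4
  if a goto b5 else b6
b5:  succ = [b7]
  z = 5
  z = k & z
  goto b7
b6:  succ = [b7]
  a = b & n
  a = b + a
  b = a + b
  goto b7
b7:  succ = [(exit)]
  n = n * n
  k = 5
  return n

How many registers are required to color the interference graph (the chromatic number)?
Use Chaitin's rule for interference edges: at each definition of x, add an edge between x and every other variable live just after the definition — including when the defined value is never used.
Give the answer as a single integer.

Per-block:
  b0: {b,k,n} / ∅
  b1: {k,z} / ∅
  b2: {a} / {n}
  b3: {n,z} / {n}
  b4: {a,n} / ∅
  b5: {z} / {k}
  b6: {a,b} / {b,n}
  b7: {k,n} / {n}

Liveness:
  b0 li=∅ lo={b,k,n}
  b1 li={b,n} lo={b,k,n}
  b2 li={k,n} lo={k,n}
  b3 li={k,n} lo={k,n}
  b4 li={b,k} lo={b,k,n}
  b5 li={k,n} lo={n}
  b6 li={b,n} lo={n}
  b7 li={n} lo=∅

Interfere edges:
  a — {b,k,n}
  b — {a,k,n,z}
  k — {a,b,n,z}
  n — {a,b,k,z}
  z — {b,k,n}

Colouring:
  {a,b,k,n} pairwise interfere (4-clique) ⇒ χ ≥ 4
  4-colouring: c0={b}  c1={k}  c2={n}  c3={a,z}
  χ = 4

Answer: 4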